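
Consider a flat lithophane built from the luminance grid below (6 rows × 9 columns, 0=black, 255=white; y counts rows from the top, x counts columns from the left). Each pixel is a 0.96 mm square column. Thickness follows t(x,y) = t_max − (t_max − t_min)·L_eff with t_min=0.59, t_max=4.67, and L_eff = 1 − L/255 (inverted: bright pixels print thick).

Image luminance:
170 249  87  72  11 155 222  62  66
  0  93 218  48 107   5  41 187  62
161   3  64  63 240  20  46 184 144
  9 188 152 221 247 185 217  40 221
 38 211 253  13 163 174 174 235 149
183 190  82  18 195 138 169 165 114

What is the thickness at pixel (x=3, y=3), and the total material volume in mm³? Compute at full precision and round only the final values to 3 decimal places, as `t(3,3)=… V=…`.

t(3,3)=4.126 V=131.461

span = t_max - t_min = 4.67 - 0.59 = 4.080
L(3,3) = 221, L_eff = 1 - 221/255 = 0.133333 (inverted)
t(3,3) = 4.67 - 4.080·0.133333 = 4.126
Σt over all 6·9 pixels = 142.644
V = pitch²·Σt = 0.96²·142.644 = 131.461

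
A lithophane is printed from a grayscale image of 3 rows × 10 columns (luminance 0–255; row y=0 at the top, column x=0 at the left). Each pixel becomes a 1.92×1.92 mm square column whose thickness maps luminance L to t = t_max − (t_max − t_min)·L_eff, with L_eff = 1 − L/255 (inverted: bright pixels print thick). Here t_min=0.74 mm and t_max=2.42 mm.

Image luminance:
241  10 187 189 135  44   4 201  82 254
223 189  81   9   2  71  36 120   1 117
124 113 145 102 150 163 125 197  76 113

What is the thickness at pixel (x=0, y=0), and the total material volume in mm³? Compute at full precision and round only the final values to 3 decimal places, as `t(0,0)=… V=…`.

span = t_max - t_min = 2.42 - 0.74 = 1.680
L(0,0) = 241, L_eff = 1 - 241/255 = 0.054902 (inverted)
t(0,0) = 2.42 - 1.680·0.054902 = 2.328
Σt over all 3·10 pixels = 96231/2125 ≈ 45.2851765
V = pitch²·Σt = 1.92²·96231/2125 = 166.939

t(0,0)=2.328 V=166.939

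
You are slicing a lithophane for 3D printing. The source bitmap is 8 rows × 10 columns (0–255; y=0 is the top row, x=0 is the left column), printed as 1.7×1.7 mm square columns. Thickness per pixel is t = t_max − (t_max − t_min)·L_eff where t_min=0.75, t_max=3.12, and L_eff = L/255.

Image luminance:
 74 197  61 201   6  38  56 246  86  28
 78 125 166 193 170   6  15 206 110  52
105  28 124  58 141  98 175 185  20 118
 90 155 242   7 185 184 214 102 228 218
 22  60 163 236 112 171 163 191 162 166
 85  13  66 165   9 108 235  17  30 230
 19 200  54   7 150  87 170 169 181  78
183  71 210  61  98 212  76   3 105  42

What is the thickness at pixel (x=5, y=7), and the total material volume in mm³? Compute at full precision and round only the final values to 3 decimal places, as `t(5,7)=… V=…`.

t(5,7)=1.150 V=469.639

span = t_max - t_min = 3.12 - 0.75 = 2.370
L(5,7) = 212, L_eff = 212/255 = 0.831373
t(5,7) = 3.12 - 2.370·0.831373 = 1.150
Σt over all 8·10 pixels = 1381291/8500 ≈ 162.5048235
V = pitch²·Σt = 1.7²·1381291/8500 = 469.639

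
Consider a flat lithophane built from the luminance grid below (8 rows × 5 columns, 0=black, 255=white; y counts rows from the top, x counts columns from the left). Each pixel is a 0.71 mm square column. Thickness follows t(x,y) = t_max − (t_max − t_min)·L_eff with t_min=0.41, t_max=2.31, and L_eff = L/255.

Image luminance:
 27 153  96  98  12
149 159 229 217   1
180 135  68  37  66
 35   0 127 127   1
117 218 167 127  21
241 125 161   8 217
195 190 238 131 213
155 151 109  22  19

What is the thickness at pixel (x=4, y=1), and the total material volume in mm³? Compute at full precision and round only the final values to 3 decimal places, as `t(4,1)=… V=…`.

span = t_max - t_min = 2.31 - 0.41 = 1.900
L(4,1) = 1, L_eff = 1/255 = 0.003922
t(4,1) = 2.31 - 1.900·0.003922 = 2.303
Σt over all 8·5 pixels = 72761/1275 ≈ 57.0674510
V = pitch²·Σt = 0.71²·72761/1275 = 28.768

t(4,1)=2.303 V=28.768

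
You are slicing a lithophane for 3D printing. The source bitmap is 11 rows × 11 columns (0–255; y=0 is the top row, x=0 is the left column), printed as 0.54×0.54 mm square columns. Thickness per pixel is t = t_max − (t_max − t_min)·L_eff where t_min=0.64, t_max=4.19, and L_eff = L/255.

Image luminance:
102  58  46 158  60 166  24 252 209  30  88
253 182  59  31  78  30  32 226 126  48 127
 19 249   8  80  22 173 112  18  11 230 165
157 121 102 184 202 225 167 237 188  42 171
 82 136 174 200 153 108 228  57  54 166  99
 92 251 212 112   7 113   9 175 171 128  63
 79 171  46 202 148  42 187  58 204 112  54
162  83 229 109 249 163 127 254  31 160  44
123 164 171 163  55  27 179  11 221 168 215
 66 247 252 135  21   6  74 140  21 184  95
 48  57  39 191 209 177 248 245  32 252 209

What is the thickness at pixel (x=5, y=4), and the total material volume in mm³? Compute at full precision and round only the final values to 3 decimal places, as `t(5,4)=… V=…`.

span = t_max - t_min = 4.19 - 0.64 = 3.550
L(5,4) = 108, L_eff = 108/255 = 0.423529
t(5,4) = 4.19 - 3.550·0.423529 = 2.686
Σt over all 11·11 pixels = 248507/850 ≈ 292.3611765
V = pitch²·Σt = 0.54²·248507/850 = 85.253

t(5,4)=2.686 V=85.253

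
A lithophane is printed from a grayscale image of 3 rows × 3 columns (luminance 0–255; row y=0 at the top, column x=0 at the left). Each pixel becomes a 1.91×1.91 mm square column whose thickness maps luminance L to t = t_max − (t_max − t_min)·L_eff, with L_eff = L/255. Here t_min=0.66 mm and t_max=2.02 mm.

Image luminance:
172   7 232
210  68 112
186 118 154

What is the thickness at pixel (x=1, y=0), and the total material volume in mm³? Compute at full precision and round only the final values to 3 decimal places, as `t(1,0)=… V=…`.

t(1,0)=1.983 V=41.827

span = t_max - t_min = 2.02 - 0.66 = 1.360
L(1,0) = 7, L_eff = 7/255 = 0.027451
t(1,0) = 2.02 - 1.360·0.027451 = 1.983
Σt over all 3·3 pixels = 8599/750 ≈ 11.4653333
V = pitch²·Σt = 1.91²·8599/750 = 41.827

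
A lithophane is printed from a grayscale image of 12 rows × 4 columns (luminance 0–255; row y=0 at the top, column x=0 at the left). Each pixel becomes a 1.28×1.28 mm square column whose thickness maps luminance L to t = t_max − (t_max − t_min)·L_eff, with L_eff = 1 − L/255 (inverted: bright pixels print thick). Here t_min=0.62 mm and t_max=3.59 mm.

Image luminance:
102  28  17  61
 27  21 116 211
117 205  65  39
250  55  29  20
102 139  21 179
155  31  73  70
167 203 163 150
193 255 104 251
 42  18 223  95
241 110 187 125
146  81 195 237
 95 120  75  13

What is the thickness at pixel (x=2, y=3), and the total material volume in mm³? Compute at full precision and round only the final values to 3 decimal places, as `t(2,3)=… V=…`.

t(2,3)=0.958 V=156.041

span = t_max - t_min = 3.59 - 0.62 = 2.970
L(2,3) = 29, L_eff = 1 - 29/255 = 0.886275 (inverted)
t(2,3) = 3.59 - 2.970·0.886275 = 0.958
Σt over all 12·4 pixels = 404769/4250 ≈ 95.2397647
V = pitch²·Σt = 1.28²·404769/4250 = 156.041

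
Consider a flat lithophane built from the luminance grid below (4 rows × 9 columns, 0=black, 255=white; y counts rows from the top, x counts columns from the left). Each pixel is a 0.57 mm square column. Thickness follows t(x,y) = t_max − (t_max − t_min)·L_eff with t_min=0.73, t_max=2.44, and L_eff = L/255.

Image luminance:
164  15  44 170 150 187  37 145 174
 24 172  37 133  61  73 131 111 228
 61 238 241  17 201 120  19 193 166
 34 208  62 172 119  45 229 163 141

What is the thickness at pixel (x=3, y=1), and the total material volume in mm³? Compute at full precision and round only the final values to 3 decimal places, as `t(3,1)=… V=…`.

t(3,1)=1.548 V=18.768

span = t_max - t_min = 2.44 - 0.73 = 1.710
L(3,1) = 133, L_eff = 133/255 = 0.521569
t(3,1) = 2.44 - 1.710·0.521569 = 1.548
Σt over all 4·9 pixels = 98199/1700 ≈ 57.7641176
V = pitch²·Σt = 0.57²·98199/1700 = 18.768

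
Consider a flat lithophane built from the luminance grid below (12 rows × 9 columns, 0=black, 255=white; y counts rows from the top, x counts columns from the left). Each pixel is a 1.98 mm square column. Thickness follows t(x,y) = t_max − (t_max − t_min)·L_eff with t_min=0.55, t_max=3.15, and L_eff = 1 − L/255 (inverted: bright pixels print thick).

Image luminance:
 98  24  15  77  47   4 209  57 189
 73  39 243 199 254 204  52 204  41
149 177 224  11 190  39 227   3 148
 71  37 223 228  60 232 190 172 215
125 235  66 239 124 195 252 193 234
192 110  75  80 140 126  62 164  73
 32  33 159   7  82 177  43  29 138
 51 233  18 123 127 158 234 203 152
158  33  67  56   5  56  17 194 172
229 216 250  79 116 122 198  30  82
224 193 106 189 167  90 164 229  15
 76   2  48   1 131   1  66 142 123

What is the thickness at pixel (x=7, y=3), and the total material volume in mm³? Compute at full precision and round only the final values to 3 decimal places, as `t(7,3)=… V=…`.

t(7,3)=2.304 V=766.747

span = t_max - t_min = 3.15 - 0.55 = 2.600
L(7,3) = 172, L_eff = 1 - 172/255 = 0.325490 (inverted)
t(7,3) = 3.15 - 2.600·0.325490 = 2.304
Σt over all 12·9 pixels = 83121/425 ≈ 195.5788235
V = pitch²·Σt = 1.98²·83121/425 = 766.747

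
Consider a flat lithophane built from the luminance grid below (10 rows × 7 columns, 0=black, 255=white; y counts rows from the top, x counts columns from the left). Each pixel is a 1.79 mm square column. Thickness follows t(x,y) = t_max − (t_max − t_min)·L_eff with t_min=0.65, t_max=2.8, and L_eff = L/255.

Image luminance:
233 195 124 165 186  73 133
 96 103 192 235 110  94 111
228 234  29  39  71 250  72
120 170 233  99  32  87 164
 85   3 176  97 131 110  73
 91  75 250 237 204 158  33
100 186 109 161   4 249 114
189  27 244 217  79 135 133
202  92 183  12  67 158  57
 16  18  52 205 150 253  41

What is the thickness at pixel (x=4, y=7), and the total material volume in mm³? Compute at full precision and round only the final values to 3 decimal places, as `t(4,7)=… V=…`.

span = t_max - t_min = 2.8 - 0.65 = 2.150
L(4,7) = 79, L_eff = 79/255 = 0.309804
t(4,7) = 2.8 - 2.150·0.309804 = 2.134
Σt over all 10·7 pixels = 101713/850 ≈ 119.6623529
V = pitch²·Σt = 1.79²·101713/850 = 383.410

t(4,7)=2.134 V=383.410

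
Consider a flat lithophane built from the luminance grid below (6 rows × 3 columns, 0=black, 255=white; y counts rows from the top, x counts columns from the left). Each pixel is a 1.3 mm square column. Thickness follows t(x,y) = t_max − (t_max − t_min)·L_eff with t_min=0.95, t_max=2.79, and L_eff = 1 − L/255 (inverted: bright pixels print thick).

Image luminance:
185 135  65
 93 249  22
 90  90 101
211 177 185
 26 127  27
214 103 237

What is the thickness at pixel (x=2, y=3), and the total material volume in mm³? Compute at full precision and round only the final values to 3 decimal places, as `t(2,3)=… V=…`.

span = t_max - t_min = 2.79 - 0.95 = 1.840
L(2,3) = 185, L_eff = 1 - 185/255 = 0.274510 (inverted)
t(2,3) = 2.79 - 1.840·0.274510 = 2.285
Σt over all 6·3 pixels = 144343/4250 ≈ 33.9630588
V = pitch²·Σt = 1.3²·144343/4250 = 57.398

t(2,3)=2.285 V=57.398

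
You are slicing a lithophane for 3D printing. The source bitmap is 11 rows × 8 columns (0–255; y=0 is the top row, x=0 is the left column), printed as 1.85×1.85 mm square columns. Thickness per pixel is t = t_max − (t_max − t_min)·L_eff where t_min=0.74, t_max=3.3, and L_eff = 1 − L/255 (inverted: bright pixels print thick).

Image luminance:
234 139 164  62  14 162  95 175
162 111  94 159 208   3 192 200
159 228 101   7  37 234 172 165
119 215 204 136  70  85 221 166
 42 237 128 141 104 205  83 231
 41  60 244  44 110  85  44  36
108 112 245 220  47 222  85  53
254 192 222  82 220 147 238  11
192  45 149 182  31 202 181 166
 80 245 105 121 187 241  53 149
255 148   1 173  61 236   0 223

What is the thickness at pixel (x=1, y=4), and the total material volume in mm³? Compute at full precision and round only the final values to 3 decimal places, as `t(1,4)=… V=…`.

t(1,4)=3.119 V=642.468

span = t_max - t_min = 3.3 - 0.74 = 2.560
L(1,4) = 237, L_eff = 1 - 237/255 = 0.070588 (inverted)
t(1,4) = 3.3 - 2.560·0.070588 = 3.119
Σt over all 11·8 pixels = 1196708/6375 ≈ 187.7189020
V = pitch²·Σt = 1.85²·1196708/6375 = 642.468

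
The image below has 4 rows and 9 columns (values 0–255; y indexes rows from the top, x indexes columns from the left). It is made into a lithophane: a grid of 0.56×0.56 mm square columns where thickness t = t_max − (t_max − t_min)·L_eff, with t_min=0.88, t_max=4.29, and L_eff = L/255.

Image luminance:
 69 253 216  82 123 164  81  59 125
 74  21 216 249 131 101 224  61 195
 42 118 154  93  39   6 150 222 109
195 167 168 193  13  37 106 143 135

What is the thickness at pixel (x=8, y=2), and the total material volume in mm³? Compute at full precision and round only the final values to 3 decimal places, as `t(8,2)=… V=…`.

span = t_max - t_min = 4.29 - 0.88 = 3.410
L(8,2) = 109, L_eff = 109/255 = 0.427451
t(8,2) = 4.29 - 3.410·0.427451 = 2.832
Σt over all 4·9 pixels = 1196063/12750 ≈ 93.8088627
V = pitch²·Σt = 0.56²·1196063/12750 = 29.418

t(8,2)=2.832 V=29.418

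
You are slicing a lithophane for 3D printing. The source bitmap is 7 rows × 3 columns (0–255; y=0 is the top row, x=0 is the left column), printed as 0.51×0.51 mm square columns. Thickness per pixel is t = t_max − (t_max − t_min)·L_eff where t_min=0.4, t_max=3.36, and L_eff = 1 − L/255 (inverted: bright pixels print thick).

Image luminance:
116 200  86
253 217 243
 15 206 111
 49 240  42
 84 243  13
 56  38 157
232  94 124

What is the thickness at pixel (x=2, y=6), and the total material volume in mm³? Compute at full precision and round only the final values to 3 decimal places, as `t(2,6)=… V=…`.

span = t_max - t_min = 3.36 - 0.4 = 2.960
L(2,6) = 124, L_eff = 1 - 124/255 = 0.513725 (inverted)
t(2,6) = 3.36 - 2.960·0.513725 = 1.839
Σt over all 7·3 pixels = 262156/6375 ≈ 41.1225098
V = pitch²·Σt = 0.51²·262156/6375 = 10.696

t(2,6)=1.839 V=10.696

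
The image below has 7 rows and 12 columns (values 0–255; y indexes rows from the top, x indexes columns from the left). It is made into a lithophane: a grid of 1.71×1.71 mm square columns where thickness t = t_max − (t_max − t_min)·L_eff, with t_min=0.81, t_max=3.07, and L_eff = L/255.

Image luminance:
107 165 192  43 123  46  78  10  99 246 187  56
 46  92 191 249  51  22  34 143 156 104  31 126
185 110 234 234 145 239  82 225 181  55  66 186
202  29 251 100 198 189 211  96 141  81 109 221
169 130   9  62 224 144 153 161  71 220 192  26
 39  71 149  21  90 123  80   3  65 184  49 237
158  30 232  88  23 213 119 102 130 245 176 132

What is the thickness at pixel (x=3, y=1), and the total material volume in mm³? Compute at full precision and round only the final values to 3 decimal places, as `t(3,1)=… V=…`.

span = t_max - t_min = 3.07 - 0.81 = 2.260
L(3,1) = 249, L_eff = 249/255 = 0.976471
t(3,1) = 3.07 - 2.260·0.976471 = 0.863
Σt over all 7·12 pixels = 2080339/12750 ≈ 163.1638431
V = pitch²·Σt = 1.71²·2080339/12750 = 477.107

t(3,1)=0.863 V=477.107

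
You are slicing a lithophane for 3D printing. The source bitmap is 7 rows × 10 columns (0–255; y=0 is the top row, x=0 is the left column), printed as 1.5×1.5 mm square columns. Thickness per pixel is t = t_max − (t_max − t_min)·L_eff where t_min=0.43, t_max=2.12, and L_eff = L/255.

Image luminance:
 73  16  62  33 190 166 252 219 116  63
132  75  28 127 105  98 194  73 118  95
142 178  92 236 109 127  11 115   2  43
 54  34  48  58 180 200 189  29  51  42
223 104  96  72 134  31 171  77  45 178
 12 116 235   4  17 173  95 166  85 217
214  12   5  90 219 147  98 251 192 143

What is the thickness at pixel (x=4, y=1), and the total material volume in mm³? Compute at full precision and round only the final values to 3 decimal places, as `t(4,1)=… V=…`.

t(4,1)=1.424 V=217.633

span = t_max - t_min = 2.12 - 0.43 = 1.690
L(4,1) = 105, L_eff = 105/255 = 0.411765
t(4,1) = 2.12 - 1.690·0.411765 = 1.424
Σt over all 7·10 pixels = 822169/8500 ≈ 96.7257647
V = pitch²·Σt = 1.5²·822169/8500 = 217.633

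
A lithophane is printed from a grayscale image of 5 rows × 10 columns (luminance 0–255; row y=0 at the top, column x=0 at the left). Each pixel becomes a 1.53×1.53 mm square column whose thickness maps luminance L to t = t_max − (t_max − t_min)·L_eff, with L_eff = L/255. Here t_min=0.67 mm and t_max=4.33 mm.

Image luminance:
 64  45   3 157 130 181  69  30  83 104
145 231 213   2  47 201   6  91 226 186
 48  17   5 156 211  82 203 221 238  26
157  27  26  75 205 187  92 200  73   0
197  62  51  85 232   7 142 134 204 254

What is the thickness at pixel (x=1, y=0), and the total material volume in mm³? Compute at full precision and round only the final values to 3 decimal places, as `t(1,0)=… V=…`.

span = t_max - t_min = 4.33 - 0.67 = 3.660
L(1,0) = 45, L_eff = 45/255 = 0.176471
t(1,0) = 4.33 - 3.660·0.176471 = 3.684
Σt over all 5·10 pixels = 132.808
V = pitch²·Σt = 1.53²·132.808 = 310.890

t(1,0)=3.684 V=310.890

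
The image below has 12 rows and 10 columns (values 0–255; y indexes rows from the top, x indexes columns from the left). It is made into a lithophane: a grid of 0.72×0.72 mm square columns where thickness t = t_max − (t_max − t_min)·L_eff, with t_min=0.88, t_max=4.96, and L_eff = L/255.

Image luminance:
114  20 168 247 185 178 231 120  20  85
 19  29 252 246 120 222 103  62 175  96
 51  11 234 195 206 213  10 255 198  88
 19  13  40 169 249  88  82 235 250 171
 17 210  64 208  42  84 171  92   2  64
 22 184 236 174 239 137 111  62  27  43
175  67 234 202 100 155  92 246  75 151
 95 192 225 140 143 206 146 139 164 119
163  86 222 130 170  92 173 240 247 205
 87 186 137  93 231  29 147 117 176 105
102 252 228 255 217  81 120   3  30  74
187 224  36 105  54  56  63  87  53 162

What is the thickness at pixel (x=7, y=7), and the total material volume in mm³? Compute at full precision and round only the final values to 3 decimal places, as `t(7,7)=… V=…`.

span = t_max - t_min = 4.96 - 0.88 = 4.080
L(7,7) = 139, L_eff = 139/255 = 0.545098
t(7,7) = 4.96 - 4.080·0.545098 = 2.736
Σt over all 12·10 pixels = 336.816
V = pitch²·Σt = 0.72²·336.816 = 174.605

t(7,7)=2.736 V=174.605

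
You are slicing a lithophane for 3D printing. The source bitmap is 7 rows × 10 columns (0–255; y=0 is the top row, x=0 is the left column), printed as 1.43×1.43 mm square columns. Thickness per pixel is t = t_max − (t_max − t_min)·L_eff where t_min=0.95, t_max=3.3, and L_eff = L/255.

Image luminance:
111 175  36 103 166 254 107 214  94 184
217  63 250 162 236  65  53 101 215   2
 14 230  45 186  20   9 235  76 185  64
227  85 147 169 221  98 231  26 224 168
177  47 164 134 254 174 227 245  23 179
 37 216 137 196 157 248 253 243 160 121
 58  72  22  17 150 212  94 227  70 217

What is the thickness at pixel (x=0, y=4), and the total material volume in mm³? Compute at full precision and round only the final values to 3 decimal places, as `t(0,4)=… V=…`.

span = t_max - t_min = 3.3 - 0.95 = 2.350
L(0,4) = 177, L_eff = 177/255 = 0.694118
t(0,4) = 3.3 - 2.350·0.694118 = 1.669
Σt over all 7·10 pixels = 236049/1700 ≈ 138.8523529
V = pitch²·Σt = 1.43²·236049/1700 = 283.939

t(0,4)=1.669 V=283.939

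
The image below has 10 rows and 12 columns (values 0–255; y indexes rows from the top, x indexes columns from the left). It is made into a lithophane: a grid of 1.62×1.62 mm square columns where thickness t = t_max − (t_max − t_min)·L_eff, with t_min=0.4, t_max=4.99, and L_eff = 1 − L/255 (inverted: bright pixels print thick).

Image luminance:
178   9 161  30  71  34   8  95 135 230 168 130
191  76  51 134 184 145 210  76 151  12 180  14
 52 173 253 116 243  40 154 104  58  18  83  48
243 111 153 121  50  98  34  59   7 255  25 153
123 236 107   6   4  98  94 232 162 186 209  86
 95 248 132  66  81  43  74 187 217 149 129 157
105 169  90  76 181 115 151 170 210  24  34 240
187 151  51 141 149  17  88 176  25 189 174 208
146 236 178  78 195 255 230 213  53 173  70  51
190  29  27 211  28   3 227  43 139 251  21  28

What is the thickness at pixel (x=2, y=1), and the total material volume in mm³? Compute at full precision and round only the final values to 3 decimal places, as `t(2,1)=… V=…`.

span = t_max - t_min = 4.99 - 0.4 = 4.590
L(2,1) = 51, L_eff = 1 - 51/255 = 0.800000 (inverted)
t(2,1) = 4.99 - 4.590·0.800000 = 1.318
Σt over all 10·12 pixels = 311.538
V = pitch²·Σt = 1.62²·311.538 = 817.600

t(2,1)=1.318 V=817.600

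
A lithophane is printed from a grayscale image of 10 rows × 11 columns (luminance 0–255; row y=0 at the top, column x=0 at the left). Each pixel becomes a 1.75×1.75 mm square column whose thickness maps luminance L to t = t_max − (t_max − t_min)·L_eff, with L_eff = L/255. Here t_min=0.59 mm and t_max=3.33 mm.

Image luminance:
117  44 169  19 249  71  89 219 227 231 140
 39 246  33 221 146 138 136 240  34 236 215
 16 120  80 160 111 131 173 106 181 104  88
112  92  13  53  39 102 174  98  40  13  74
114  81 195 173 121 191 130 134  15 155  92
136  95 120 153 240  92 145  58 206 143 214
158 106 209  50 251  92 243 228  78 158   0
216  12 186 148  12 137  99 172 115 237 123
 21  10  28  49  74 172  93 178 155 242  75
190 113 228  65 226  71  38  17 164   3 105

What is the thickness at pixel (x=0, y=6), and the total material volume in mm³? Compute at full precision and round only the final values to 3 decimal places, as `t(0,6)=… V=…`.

span = t_max - t_min = 3.33 - 0.59 = 2.740
L(0,6) = 158, L_eff = 158/255 = 0.619608
t(0,6) = 3.33 - 2.740·0.619608 = 1.632
Σt over all 10·11 pixels = 465822/2125 ≈ 219.2103529
V = pitch²·Σt = 1.75²·465822/2125 = 671.332

t(0,6)=1.632 V=671.332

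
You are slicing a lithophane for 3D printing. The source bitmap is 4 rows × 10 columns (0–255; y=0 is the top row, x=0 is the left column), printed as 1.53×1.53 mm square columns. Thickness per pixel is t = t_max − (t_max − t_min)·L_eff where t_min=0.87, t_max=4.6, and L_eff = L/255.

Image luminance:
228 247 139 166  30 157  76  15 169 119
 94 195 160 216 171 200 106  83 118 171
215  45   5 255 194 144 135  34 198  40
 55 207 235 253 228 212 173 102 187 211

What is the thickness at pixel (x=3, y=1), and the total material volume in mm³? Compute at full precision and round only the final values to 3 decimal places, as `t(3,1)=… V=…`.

span = t_max - t_min = 4.6 - 0.87 = 3.730
L(3,1) = 216, L_eff = 216/255 = 0.847059
t(3,1) = 4.6 - 3.730·0.847059 = 1.440
Σt over all 4·10 pixels = 204873/2125 ≈ 96.4108235
V = pitch²·Σt = 1.53²·204873/2125 = 225.688

t(3,1)=1.440 V=225.688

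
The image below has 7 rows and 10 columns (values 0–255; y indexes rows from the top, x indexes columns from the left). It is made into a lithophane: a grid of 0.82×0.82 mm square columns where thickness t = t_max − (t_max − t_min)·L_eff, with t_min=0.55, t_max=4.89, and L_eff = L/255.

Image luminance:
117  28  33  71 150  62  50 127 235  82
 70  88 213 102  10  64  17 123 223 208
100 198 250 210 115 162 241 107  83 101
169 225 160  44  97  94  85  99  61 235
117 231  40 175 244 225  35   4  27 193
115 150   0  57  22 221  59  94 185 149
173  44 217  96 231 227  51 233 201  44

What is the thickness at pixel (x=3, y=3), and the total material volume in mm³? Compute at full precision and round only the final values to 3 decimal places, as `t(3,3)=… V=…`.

span = t_max - t_min = 4.89 - 0.55 = 4.340
L(3,3) = 44, L_eff = 44/255 = 0.172549
t(3,3) = 4.89 - 4.340·0.172549 = 4.141
Σt over all 7·10 pixels = 410242/2125 ≈ 193.0550588
V = pitch²·Σt = 0.82²·410242/2125 = 129.810

t(3,3)=4.141 V=129.810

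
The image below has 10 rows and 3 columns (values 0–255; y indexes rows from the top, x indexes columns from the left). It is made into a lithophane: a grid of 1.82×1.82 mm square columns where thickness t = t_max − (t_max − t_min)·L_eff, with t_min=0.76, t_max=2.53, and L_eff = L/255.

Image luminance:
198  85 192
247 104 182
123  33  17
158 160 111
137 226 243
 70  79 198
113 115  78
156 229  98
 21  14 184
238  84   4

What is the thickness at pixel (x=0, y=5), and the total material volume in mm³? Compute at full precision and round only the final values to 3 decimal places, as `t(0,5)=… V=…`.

t(0,5)=2.044 V=161.812

span = t_max - t_min = 2.53 - 0.76 = 1.770
L(0,5) = 70, L_eff = 70/255 = 0.274510
t(0,5) = 2.53 - 1.770·0.274510 = 2.044
Σt over all 10·3 pixels = 415227/8500 ≈ 48.8502353
V = pitch²·Σt = 1.82²·415227/8500 = 161.812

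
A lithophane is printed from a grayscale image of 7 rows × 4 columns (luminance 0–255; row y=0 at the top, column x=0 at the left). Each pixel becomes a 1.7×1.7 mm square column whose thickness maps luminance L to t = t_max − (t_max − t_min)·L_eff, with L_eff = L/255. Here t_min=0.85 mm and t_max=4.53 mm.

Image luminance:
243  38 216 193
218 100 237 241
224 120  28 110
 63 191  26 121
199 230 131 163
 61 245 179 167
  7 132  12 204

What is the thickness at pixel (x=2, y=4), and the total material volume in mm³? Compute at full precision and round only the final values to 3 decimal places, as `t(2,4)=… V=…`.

span = t_max - t_min = 4.53 - 0.85 = 3.680
L(2,4) = 131, L_eff = 131/255 = 0.513725
t(2,4) = 4.53 - 3.680·0.513725 = 2.639
Σt over all 7·4 pixels = 431497/6375 ≈ 67.6858039
V = pitch²·Σt = 1.7²·431497/6375 = 195.612

t(2,4)=2.639 V=195.612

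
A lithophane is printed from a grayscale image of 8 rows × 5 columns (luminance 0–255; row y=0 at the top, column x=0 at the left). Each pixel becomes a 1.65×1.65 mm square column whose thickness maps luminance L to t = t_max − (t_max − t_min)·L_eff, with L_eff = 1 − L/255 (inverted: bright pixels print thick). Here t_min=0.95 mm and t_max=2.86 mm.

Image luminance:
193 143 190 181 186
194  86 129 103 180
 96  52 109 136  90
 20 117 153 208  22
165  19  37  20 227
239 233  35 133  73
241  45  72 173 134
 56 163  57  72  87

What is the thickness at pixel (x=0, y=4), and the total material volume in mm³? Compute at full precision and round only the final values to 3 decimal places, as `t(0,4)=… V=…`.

t(0,4)=2.186 V=202.744

span = t_max - t_min = 2.86 - 0.95 = 1.910
L(0,4) = 165, L_eff = 1 - 165/255 = 0.352941 (inverted)
t(0,4) = 2.86 - 1.910·0.352941 = 2.186
Σt over all 8·5 pixels = 632993/8500 ≈ 74.4697647
V = pitch²·Σt = 1.65²·632993/8500 = 202.744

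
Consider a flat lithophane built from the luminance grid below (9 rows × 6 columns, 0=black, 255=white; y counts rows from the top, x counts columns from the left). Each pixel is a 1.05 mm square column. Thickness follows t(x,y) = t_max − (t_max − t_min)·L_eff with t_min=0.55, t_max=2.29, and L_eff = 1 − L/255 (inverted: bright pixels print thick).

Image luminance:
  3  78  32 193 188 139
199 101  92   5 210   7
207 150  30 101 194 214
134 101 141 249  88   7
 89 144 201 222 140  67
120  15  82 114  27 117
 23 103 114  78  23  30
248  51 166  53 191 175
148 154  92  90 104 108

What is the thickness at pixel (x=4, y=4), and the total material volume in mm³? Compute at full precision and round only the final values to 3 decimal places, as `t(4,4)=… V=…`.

span = t_max - t_min = 2.29 - 0.55 = 1.740
L(4,4) = 140, L_eff = 1 - 140/255 = 0.450980 (inverted)
t(4,4) = 2.29 - 1.740·0.450980 = 1.505
Σt over all 9·6 pixels = 304633/4250 ≈ 71.6783529
V = pitch²·Σt = 1.05²·304633/4250 = 79.025

t(4,4)=1.505 V=79.025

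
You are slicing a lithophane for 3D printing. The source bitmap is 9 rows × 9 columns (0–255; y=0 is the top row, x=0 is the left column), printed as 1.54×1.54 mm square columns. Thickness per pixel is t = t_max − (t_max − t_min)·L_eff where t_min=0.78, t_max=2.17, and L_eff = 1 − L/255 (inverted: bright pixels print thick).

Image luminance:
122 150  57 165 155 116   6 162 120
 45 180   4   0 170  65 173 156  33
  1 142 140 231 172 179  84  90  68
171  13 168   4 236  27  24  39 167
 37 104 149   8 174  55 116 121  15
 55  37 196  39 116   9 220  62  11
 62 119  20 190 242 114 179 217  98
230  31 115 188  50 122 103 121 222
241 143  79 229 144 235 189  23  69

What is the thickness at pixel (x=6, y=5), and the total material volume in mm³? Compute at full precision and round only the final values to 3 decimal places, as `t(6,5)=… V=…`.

span = t_max - t_min = 2.17 - 0.78 = 1.390
L(6,5) = 220, L_eff = 1 - 220/255 = 0.137255 (inverted)
t(6,5) = 2.17 - 1.390·0.137255 = 1.979
Σt over all 9·9 pixels = 720179/6375 ≈ 112.9692549
V = pitch²·Σt = 1.54²·720179/6375 = 267.918

t(6,5)=1.979 V=267.918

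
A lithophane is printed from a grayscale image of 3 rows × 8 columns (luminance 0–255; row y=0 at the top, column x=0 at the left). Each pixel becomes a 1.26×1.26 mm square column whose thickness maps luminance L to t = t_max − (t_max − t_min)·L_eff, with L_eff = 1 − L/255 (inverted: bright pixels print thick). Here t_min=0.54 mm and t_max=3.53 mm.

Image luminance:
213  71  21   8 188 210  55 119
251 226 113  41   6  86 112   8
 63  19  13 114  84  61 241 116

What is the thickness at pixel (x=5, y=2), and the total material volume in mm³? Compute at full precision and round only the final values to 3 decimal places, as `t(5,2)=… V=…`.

span = t_max - t_min = 3.53 - 0.54 = 2.990
L(5,2) = 61, L_eff = 1 - 61/255 = 0.760784 (inverted)
t(5,2) = 3.53 - 2.990·0.760784 = 1.255
Σt over all 3·8 pixels = 353247/8500 ≈ 41.5584706
V = pitch²·Σt = 1.26²·353247/8500 = 65.978

t(5,2)=1.255 V=65.978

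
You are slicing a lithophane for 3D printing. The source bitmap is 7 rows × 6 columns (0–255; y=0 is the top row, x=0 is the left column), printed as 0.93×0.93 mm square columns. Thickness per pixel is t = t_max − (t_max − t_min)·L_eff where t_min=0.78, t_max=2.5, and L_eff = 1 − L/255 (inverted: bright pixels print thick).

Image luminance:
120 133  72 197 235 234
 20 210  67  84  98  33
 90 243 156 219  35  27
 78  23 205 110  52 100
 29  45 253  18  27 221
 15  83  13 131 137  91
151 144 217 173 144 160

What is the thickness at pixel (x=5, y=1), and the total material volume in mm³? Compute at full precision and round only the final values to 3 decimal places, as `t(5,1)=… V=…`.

span = t_max - t_min = 2.5 - 0.78 = 1.720
L(5,1) = 33, L_eff = 1 - 33/255 = 0.870588 (inverted)
t(5,1) = 2.5 - 1.720·0.870588 = 1.003
Σt over all 7·6 pixels = 139748/2125 ≈ 65.7637647
V = pitch²·Σt = 0.93²·139748/2125 = 56.879

t(5,1)=1.003 V=56.879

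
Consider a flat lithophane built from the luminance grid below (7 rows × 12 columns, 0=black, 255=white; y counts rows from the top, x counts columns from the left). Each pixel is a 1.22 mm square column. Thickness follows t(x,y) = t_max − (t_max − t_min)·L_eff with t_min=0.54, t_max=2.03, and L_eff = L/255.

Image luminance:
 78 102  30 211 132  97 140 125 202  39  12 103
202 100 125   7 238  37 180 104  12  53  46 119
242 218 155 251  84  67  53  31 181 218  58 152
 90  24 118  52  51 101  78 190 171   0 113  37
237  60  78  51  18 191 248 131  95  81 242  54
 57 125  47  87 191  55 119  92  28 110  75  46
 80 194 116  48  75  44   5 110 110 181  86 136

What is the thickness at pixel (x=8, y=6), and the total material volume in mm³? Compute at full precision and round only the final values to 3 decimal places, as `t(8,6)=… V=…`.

span = t_max - t_min = 2.03 - 0.54 = 1.490
L(8,6) = 110, L_eff = 110/255 = 0.431373
t(8,6) = 2.03 - 1.490·0.431373 = 1.387
Σt over all 7·12 pixels = 754348/6375 ≈ 118.3290980
V = pitch²·Σt = 1.22²·754348/6375 = 176.121

t(8,6)=1.387 V=176.121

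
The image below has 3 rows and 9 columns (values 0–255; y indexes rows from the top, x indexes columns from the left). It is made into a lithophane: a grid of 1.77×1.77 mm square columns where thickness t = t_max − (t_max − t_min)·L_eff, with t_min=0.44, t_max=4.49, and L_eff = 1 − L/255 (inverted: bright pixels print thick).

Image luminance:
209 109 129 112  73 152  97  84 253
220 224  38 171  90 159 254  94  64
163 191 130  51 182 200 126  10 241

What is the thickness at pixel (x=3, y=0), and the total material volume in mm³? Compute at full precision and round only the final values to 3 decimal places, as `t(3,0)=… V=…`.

span = t_max - t_min = 4.49 - 0.44 = 4.050
L(3,0) = 112, L_eff = 1 - 112/255 = 0.560784 (inverted)
t(3,0) = 4.49 - 4.050·0.560784 = 2.219
Σt over all 3·9 pixels = 61749/850 ≈ 72.6458824
V = pitch²·Σt = 1.77²·61749/850 = 227.592

t(3,0)=2.219 V=227.592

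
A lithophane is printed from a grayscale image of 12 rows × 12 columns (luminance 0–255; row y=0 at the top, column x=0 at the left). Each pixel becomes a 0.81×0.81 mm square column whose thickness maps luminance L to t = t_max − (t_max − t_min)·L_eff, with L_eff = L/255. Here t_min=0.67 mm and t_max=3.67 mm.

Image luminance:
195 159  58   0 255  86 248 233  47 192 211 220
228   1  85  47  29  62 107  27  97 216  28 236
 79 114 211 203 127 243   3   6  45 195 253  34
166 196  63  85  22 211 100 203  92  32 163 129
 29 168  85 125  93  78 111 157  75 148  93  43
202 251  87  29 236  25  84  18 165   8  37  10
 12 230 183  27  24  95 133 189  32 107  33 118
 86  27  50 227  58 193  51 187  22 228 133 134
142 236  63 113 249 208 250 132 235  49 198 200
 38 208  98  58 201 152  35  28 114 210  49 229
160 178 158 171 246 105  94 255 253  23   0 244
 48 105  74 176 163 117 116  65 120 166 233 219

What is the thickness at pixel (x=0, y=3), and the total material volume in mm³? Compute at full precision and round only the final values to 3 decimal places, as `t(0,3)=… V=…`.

t(0,3)=1.717 V=208.090

span = t_max - t_min = 3.67 - 0.67 = 3.000
L(0,3) = 166, L_eff = 166/255 = 0.650980
t(0,3) = 3.67 - 3.000·0.650980 = 1.717
Σt over all 12·12 pixels = 134794/425 ≈ 317.1623529
V = pitch²·Σt = 0.81²·134794/425 = 208.090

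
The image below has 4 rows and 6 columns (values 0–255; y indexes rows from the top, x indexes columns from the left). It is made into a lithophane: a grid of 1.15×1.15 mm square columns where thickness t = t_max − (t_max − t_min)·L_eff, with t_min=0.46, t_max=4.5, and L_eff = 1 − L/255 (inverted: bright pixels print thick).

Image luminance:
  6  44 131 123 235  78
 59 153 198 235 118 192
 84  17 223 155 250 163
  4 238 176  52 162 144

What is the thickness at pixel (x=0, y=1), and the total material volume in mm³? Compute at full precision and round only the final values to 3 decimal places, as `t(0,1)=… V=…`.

t(0,1)=1.395 V=82.487

span = t_max - t_min = 4.5 - 0.46 = 4.040
L(0,1) = 59, L_eff = 1 - 59/255 = 0.768627 (inverted)
t(0,1) = 4.5 - 4.040·0.768627 = 1.395
Σt over all 4·6 pixels = 26508/425 ≈ 62.3717647
V = pitch²·Σt = 1.15²·26508/425 = 82.487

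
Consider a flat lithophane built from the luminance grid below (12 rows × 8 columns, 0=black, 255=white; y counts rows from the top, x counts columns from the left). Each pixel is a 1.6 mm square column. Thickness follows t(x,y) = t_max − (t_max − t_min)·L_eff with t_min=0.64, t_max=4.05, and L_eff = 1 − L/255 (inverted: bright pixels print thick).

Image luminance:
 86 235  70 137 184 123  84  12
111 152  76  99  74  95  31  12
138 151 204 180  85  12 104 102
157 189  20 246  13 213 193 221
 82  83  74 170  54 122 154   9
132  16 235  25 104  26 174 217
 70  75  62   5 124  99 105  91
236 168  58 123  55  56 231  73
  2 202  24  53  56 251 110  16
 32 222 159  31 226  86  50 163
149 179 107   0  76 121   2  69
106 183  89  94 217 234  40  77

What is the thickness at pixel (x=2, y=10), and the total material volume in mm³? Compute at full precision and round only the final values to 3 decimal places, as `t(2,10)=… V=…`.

span = t_max - t_min = 4.05 - 0.64 = 3.410
L(2,10) = 107, L_eff = 1 - 107/255 = 0.580392 (inverted)
t(2,10) = 4.05 - 3.410·0.580392 = 2.071
Σt over all 12·8 pixels = 5161883/25500 ≈ 202.4267843
V = pitch²·Σt = 1.6²·5161883/25500 = 518.213

t(2,10)=2.071 V=518.213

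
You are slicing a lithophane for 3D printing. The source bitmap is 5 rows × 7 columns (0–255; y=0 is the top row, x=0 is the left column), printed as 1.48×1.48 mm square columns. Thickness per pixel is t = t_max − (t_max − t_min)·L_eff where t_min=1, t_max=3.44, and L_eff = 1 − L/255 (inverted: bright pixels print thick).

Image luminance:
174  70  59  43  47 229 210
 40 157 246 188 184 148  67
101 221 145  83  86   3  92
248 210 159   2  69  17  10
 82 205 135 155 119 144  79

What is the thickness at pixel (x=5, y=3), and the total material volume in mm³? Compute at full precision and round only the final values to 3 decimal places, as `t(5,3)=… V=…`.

span = t_max - t_min = 3.44 - 1 = 2.440
L(5,3) = 17, L_eff = 1 - 17/255 = 0.933333 (inverted)
t(5,3) = 3.44 - 2.440·0.933333 = 1.163
Σt over all 5·7 pixels = 160324/2125 ≈ 75.4465882
V = pitch²·Σt = 1.48²·160324/2125 = 165.258

t(5,3)=1.163 V=165.258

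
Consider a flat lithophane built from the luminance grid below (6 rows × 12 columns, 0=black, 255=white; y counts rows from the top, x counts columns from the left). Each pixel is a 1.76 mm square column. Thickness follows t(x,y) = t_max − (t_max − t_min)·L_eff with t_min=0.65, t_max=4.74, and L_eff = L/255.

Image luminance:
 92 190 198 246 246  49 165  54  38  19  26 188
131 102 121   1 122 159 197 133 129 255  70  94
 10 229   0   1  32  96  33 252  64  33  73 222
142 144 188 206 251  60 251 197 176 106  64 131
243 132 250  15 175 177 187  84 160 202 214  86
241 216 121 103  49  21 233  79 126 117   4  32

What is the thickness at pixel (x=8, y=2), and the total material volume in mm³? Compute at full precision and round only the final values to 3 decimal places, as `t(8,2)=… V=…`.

span = t_max - t_min = 4.74 - 0.65 = 4.090
L(8,2) = 64, L_eff = 64/255 = 0.250980
t(8,2) = 4.74 - 4.090·0.250980 = 3.713
Σt over all 6·12 pixels = 4918163/25500 ≈ 192.8691373
V = pitch²·Σt = 1.76²·4918163/25500 = 597.431

t(8,2)=3.713 V=597.431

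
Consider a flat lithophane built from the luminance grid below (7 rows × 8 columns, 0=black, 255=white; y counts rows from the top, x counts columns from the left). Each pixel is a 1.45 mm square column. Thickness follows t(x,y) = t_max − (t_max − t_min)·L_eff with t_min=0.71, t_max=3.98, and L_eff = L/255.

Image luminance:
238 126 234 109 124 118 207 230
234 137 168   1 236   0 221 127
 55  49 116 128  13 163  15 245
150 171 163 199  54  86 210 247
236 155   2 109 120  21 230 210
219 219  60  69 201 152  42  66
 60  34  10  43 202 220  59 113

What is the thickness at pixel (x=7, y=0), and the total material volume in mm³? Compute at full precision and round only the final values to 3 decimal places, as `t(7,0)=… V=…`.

t(7,0)=1.031 V=268.389

span = t_max - t_min = 3.98 - 0.71 = 3.270
L(7,0) = 230, L_eff = 230/255 = 0.901961
t(7,0) = 3.98 - 3.270·0.901961 = 1.031
Σt over all 7·8 pixels = 542523/4250 ≈ 127.6524706
V = pitch²·Σt = 1.45²·542523/4250 = 268.389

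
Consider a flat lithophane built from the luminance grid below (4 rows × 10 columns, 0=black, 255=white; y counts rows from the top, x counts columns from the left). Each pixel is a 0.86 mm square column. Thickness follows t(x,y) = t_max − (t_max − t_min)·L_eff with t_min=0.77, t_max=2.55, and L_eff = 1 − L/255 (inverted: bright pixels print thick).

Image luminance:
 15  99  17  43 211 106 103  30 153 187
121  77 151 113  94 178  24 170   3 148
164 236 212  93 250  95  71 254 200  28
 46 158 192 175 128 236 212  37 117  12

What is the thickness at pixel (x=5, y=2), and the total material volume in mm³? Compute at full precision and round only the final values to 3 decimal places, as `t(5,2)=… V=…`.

span = t_max - t_min = 2.55 - 0.77 = 1.780
L(5,2) = 95, L_eff = 1 - 95/255 = 0.627451 (inverted)
t(5,2) = 2.55 - 1.780·0.627451 = 1.433
Σt over all 4·10 pixels = 278017/4250 ≈ 65.4157647
V = pitch²·Σt = 0.86²·278017/4250 = 48.381

t(5,2)=1.433 V=48.381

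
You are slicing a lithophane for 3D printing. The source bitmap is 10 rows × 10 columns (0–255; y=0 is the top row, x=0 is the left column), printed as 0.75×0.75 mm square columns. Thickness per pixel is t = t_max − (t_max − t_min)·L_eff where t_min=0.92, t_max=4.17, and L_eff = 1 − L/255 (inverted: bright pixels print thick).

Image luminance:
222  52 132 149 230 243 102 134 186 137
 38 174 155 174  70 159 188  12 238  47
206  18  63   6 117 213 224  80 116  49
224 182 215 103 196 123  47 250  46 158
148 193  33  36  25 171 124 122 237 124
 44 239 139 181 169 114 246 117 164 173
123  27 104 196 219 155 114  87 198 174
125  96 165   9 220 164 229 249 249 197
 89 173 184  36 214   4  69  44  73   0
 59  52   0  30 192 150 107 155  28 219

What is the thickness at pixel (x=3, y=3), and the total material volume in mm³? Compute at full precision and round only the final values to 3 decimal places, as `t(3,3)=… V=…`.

span = t_max - t_min = 4.17 - 0.92 = 3.250
L(3,3) = 103, L_eff = 1 - 103/255 = 0.596078 (inverted)
t(3,3) = 4.17 - 3.250·0.596078 = 2.233
Σt over all 10·10 pixels = 53231/204 ≈ 260.9362745
V = pitch²·Σt = 0.75²·53231/204 = 146.777

t(3,3)=2.233 V=146.777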